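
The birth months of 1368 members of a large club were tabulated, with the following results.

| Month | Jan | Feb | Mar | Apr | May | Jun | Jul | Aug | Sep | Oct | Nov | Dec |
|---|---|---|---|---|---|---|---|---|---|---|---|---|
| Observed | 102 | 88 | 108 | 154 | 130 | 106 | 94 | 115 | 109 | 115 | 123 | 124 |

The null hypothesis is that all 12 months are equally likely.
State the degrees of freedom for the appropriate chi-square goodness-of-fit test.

11

There are k = 12 categories and no parameters were estimated from the data, so df = 12 − 1 = 11.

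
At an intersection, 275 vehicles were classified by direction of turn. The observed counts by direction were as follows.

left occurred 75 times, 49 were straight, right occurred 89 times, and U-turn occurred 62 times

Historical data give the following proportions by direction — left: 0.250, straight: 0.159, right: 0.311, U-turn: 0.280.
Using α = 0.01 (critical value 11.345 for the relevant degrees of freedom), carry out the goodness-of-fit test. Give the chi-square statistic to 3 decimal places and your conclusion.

4.268; do not reject

Expected counts E_i = n·p_i: 275×0.250 = 68.75, 275×0.159 = 43.725, 275×0.311 = 85.525, 275×0.280 = 77.
left: (75 − 68.75)²/68.75 = 39.0625/68.75 = 0.5682
straight: (49 − 43.725)²/43.725 = 27.825625/43.725 = 0.6364
right: (89 − 85.525)²/85.525 = 12.075625/85.525 = 0.1412
U-turn: (62 − 77)²/77 = 225/77 = 2.9221
Sum = 4.268
df = 3. Since 4.268 < 11.345, we do not reject H₀.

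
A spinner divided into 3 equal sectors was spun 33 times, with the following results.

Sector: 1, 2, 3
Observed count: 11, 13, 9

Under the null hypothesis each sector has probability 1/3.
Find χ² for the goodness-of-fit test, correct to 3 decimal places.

Expected count for each of the 3 categories: 33/3 = 11.
1: (11 − 11)²/11 = 0/11 = 0.0000
2: (13 − 11)²/11 = 4/11 = 0.3636
3: (9 − 11)²/11 = 4/11 = 0.3636
Sum = 0.727

0.727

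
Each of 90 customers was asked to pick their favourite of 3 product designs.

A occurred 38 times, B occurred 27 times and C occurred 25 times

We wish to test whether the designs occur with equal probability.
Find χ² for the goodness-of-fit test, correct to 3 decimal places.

Under H₀ each category has probability 1/3, so each expected count is 90/3 = 30.
A: (38 − 30)²/30 = 64/30 = 2.1333
B: (27 − 30)²/30 = 9/30 = 0.3000
C: (25 − 30)²/30 = 25/30 = 0.8333
Sum = 3.267

3.267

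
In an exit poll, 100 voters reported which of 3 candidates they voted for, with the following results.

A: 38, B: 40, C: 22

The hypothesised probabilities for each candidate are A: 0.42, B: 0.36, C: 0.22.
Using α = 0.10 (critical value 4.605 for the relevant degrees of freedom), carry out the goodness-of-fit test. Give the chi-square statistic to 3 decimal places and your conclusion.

0.825; do not reject

Expected counts E_i = n·p_i: 100×0.42 = 42, 100×0.36 = 36, 100×0.22 = 22.
cat         O        E   (O−E)²/E
A          38       42     0.3810
B          40       36     0.4444
C          22       22     0.0000
Sum = 0.825
df = 2. Since 0.825 < 4.605, we do not reject H₀.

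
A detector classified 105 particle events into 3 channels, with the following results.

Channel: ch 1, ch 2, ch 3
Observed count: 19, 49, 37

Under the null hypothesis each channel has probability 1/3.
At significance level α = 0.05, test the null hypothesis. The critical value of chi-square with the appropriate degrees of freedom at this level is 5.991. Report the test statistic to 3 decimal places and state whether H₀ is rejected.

Expected count for each of the 3 categories: 105/3 = 35.
ch 1: (19 − 35)²/35 = 256/35 = 7.3143
ch 2: (49 − 35)²/35 = 196/35 = 5.6000
ch 3: (37 − 35)²/35 = 4/35 = 0.1143
Sum = 13.029
df = 2. Since 13.029 > 5.991, we reject H₀.

13.029; reject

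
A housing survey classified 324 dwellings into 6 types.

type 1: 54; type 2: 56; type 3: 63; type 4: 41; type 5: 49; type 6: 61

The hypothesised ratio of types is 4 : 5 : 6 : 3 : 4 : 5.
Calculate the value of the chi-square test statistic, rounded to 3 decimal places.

Ratio total = 27. Expected counts: 324×4/27 = 48, 324×5/27 = 60, 324×6/27 = 72, 324×3/27 = 36, 324×4/27 = 48, 324×5/27 = 60.
χ² = (54−48)²/48 + (56−60)²/60 + (63−72)²/72 + (41−36)²/36 + (49−48)²/48 + (61−60)²/60
   = 0.7500 + 0.2667 + 1.1250 + 0.6944 + 0.0208 + 0.0167
Sum = 2.874

2.874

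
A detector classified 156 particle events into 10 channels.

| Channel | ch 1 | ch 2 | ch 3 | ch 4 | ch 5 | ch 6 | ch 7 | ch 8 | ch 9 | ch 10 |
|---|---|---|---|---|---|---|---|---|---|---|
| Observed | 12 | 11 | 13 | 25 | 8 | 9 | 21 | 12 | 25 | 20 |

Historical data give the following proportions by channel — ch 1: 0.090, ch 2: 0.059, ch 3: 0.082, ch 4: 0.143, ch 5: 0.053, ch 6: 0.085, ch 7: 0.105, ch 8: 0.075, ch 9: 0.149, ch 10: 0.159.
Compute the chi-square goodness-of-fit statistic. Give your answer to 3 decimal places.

Expected counts E_i = n·p_i: 156×0.090 = 14.04, 156×0.059 = 9.204, 156×0.082 = 12.792, 156×0.143 = 22.308, 156×0.053 = 8.268, 156×0.085 = 13.26, 156×0.105 = 16.38, 156×0.075 = 11.7, 156×0.149 = 23.244, 156×0.159 = 24.804.
cat         O        E   (O−E)²/E
ch 1       12    14.04     0.2964
ch 2       11    9.204     0.3505
ch 3       13   12.792     0.0034
ch 4       25   22.308     0.3249
ch 5        8    8.268     0.0087
ch 6        9    13.26     1.3686
ch 7       21    16.38     1.3031
ch 8       12     11.7     0.0077
ch 9       25   23.244     0.1327
ch 10      20   24.804     0.9304
Sum = 4.726

4.726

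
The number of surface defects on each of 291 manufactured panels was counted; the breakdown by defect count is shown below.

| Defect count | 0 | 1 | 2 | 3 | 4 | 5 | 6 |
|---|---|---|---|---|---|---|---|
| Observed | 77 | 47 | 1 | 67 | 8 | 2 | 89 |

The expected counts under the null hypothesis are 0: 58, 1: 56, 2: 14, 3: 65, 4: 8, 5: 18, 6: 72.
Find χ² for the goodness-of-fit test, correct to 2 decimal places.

38.04

0: (77 − 58)²/58 = 361/58 = 6.224
1: (47 − 56)²/56 = 81/56 = 1.446
2: (1 − 14)²/14 = 169/14 = 12.071
3: (67 − 65)²/65 = 4/65 = 0.062
4: (8 − 8)²/8 = 0/8 = 0.000
5: (2 − 18)²/18 = 256/18 = 14.222
6: (89 − 72)²/72 = 289/72 = 4.014
Sum = 38.04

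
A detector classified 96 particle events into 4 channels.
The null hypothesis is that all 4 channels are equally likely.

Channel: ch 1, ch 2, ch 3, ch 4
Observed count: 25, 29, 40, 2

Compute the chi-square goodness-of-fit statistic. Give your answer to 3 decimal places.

31.917

Expected count for each of the 4 categories: 96/4 = 24.
χ² = (25−24)²/24 + (29−24)²/24 + (40−24)²/24 + (2−24)²/24
   = 0.0417 + 1.0417 + 10.6667 + 20.1667
Sum = 31.917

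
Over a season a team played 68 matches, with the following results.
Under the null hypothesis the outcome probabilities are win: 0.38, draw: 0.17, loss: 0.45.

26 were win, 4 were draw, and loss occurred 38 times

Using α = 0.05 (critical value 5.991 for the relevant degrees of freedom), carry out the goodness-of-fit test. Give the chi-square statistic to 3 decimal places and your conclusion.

6.735; reject

Expected counts E_i = n·p_i: 68×0.38 = 25.84, 68×0.17 = 11.56, 68×0.45 = 30.6.
win: (26 − 25.84)²/25.84 = 0.0256/25.84 = 0.0010
draw: (4 − 11.56)²/11.56 = 57.1536/11.56 = 4.9441
loss: (38 − 30.6)²/30.6 = 54.76/30.6 = 1.7895
Sum = 6.735
df = 2. Since 6.735 > 5.991, we reject H₀.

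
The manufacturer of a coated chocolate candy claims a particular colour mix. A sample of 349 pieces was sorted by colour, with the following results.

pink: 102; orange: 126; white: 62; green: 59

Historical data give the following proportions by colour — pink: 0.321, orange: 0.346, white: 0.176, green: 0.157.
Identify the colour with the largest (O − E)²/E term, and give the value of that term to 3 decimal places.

Expected counts E_i = n·p_i: 349×0.321 = 112.029, 349×0.346 = 120.754, 349×0.176 = 61.424, 349×0.157 = 54.793.
χ² = (102−112.029)²/112.029 + (126−120.754)²/120.754 + (62−61.424)²/61.424 + (59−54.793)²/54.793
   = 0.8978 + 0.2279 + 0.0054 + 0.3230
The largest term is for pink: 0.898.

pink, 0.898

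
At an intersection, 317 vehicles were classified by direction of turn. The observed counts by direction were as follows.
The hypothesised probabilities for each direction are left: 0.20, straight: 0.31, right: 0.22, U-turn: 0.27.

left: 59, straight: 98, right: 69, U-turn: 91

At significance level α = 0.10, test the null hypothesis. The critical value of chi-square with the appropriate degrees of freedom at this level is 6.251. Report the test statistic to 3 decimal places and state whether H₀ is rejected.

0.656; do not reject

Expected counts E_i = n·p_i: 317×0.20 = 63.4, 317×0.31 = 98.27, 317×0.22 = 69.74, 317×0.27 = 85.59.
χ² = (59−63.4)²/63.4 + (98−98.27)²/98.27 + (69−69.74)²/69.74 + (91−85.59)²/85.59
   = 0.3054 + 0.0007 + 0.0079 + 0.3420
Sum = 0.656
df = 3. Since 0.656 < 6.251, we do not reject H₀.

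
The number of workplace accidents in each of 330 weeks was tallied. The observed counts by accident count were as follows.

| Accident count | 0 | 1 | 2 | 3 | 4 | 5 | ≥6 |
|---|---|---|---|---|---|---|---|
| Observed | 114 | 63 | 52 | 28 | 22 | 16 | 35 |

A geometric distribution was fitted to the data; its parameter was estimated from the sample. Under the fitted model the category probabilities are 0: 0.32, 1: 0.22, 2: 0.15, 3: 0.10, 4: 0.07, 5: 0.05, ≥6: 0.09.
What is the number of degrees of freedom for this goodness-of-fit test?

There are k = 7 categories and 1 parameter estimated from the data, so df = 7 − 1 − 1 = 5.

5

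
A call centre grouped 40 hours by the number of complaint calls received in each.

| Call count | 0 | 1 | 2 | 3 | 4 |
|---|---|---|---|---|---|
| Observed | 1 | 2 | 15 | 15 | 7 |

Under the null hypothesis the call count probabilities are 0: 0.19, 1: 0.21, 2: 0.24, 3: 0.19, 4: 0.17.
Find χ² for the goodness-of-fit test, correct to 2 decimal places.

Expected counts E_i = n·p_i: 40×0.19 = 7.6, 40×0.21 = 8.4, 40×0.24 = 9.6, 40×0.19 = 7.6, 40×0.17 = 6.8.
χ² = (1−7.6)²/7.6 + (2−8.4)²/8.4 + (15−9.6)²/9.6 + (15−7.6)²/7.6 + (7−6.8)²/6.8
   = 5.732 + 4.876 + 3.038 + 7.205 + 0.006
Sum = 20.86

20.86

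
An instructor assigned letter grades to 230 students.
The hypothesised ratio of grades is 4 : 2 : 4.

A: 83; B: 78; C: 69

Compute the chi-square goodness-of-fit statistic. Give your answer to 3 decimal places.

Ratio total = 10. Expected counts: 230×4/10 = 92, 230×2/10 = 46, 230×4/10 = 92.
χ² = (83−92)²/92 + (78−46)²/46 + (69−92)²/92
   = 0.8804 + 22.2609 + 5.7500
Sum = 28.891

28.891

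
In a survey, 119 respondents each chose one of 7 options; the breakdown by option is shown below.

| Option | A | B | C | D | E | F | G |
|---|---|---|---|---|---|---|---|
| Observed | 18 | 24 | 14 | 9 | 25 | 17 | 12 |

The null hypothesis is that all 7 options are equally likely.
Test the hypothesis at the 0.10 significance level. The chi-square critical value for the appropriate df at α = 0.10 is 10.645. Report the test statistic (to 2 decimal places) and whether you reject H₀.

Under H₀ each category has probability 1/7, so each expected count is 119/7 = 17.
χ² = (18−17)²/17 + (24−17)²/17 + (14−17)²/17 + (9−17)²/17 + (25−17)²/17 + (17−17)²/17 + (12−17)²/17
   = 0.059 + 2.882 + 0.529 + 3.765 + 3.765 + 0.000 + 1.471
Sum = 12.47
df = 6. Since 12.47 > 10.645, we reject H₀.

12.47; reject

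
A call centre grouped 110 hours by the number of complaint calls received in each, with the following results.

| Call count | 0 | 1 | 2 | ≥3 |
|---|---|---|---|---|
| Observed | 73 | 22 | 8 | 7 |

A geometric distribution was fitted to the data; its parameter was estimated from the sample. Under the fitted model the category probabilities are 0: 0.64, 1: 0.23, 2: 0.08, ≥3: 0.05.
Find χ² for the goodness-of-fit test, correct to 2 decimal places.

1.01

Expected counts E_i = n·p_i: 110×0.64 = 70.4, 110×0.23 = 25.3, 110×0.08 = 8.8, 110×0.05 = 5.5.
χ² = (73−70.4)²/70.4 + (22−25.3)²/25.3 + (8−8.8)²/8.8 + (7−5.5)²/5.5
   = 0.096 + 0.430 + 0.073 + 0.409
Sum = 1.01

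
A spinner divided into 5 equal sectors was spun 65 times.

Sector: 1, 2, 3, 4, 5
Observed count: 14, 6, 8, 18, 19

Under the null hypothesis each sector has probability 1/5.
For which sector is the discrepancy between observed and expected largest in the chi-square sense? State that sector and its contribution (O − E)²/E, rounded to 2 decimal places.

2, 3.77

Under H₀ each category has probability 1/5, so each expected count is 65/5 = 13.
χ² = (14−13)²/13 + (6−13)²/13 + (8−13)²/13 + (18−13)²/13 + (19−13)²/13
   = 0.077 + 3.769 + 1.923 + 1.923 + 2.769
The largest term is for 2: 3.77.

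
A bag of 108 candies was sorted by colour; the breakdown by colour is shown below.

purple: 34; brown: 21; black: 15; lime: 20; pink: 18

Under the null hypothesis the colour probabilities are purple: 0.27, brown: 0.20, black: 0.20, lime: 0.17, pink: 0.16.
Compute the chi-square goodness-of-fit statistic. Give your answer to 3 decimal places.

3.013

Expected counts E_i = n·p_i: 108×0.27 = 29.16, 108×0.20 = 21.6, 108×0.20 = 21.6, 108×0.17 = 18.36, 108×0.16 = 17.28.
purple: (34 − 29.16)²/29.16 = 23.4256/29.16 = 0.8033
brown: (21 − 21.6)²/21.6 = 0.36/21.6 = 0.0167
black: (15 − 21.6)²/21.6 = 43.56/21.6 = 2.0167
lime: (20 − 18.36)²/18.36 = 2.6896/18.36 = 0.1465
pink: (18 − 17.28)²/17.28 = 0.5184/17.28 = 0.0300
Sum = 3.013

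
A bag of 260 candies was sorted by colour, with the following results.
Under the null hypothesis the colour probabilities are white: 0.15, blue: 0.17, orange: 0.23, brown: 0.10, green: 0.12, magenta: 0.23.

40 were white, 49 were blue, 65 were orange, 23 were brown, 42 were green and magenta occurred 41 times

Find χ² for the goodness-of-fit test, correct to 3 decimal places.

Expected counts E_i = n·p_i: 260×0.15 = 39, 260×0.17 = 44.2, 260×0.23 = 59.8, 260×0.10 = 26, 260×0.12 = 31.2, 260×0.23 = 59.8.
white: (40 − 39)²/39 = 1/39 = 0.0256
blue: (49 − 44.2)²/44.2 = 23.04/44.2 = 0.5213
orange: (65 − 59.8)²/59.8 = 27.04/59.8 = 0.4522
brown: (23 − 26)²/26 = 9/26 = 0.3462
green: (42 − 31.2)²/31.2 = 116.64/31.2 = 3.7385
magenta: (41 − 59.8)²/59.8 = 353.44/59.8 = 5.9104
Sum = 10.994

10.994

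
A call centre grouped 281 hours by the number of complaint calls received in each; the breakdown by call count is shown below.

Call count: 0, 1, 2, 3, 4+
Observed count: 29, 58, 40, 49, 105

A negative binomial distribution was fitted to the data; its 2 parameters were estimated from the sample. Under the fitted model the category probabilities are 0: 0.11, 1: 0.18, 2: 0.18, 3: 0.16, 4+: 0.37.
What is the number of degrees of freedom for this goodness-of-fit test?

There are k = 5 categories and 2 parameters estimated from the data, so df = 5 − 1 − 2 = 2.

2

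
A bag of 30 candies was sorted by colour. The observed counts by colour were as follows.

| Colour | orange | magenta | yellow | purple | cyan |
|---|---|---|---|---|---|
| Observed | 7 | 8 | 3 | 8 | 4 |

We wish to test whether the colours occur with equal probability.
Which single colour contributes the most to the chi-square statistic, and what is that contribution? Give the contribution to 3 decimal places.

yellow, 1.500

Under H₀ each category has probability 1/5, so each expected count is 30/5 = 6.
cat          O        E   (O−E)²/E
orange       7        6     0.1667
magenta      8        6     0.6667
yellow       3        6     1.5000
purple       8        6     0.6667
cyan         4        6     0.6667
The largest term is for yellow: 1.500.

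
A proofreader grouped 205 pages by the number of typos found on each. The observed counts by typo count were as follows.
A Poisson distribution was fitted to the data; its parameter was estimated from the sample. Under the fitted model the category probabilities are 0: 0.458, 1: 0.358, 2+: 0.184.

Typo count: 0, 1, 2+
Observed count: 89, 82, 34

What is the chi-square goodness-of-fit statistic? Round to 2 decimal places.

1.63

Expected counts E_i = n·p_i: 205×0.458 = 93.89, 205×0.358 = 73.39, 205×0.184 = 37.72.
cat         O        E   (O−E)²/E
0          89    93.89      0.255
1          82    73.39      1.010
2+         34    37.72      0.367
Sum = 1.63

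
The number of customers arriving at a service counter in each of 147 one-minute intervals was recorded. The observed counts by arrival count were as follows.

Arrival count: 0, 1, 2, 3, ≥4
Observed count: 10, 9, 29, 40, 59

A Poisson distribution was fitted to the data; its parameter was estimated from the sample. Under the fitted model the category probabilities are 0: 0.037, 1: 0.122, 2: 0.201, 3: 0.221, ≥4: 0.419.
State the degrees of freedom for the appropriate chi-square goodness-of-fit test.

There are k = 5 categories and 1 parameter estimated from the data, so df = 5 − 1 − 1 = 3.

3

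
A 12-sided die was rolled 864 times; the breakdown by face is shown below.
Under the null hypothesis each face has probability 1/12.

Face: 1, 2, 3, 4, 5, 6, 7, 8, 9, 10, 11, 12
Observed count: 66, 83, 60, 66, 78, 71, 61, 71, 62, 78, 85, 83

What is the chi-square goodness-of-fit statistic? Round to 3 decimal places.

Expected count for each of the 12 categories: 864/12 = 72.
cat         O        E   (O−E)²/E
1          66       72     0.5000
2          83       72     1.6806
3          60       72     2.0000
4          66       72     0.5000
5          78       72     0.5000
6          71       72     0.0139
7          61       72     1.6806
8          71       72     0.0139
9          62       72     1.3889
10         78       72     0.5000
11         85       72     2.3472
12         83       72     1.6806
Sum = 12.806

12.806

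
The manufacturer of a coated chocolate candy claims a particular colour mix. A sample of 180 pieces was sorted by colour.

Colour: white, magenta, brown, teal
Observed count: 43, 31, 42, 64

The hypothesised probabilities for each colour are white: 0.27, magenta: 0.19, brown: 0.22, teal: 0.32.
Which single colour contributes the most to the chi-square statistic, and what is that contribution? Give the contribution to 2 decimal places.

Expected counts E_i = n·p_i: 180×0.27 = 48.6, 180×0.19 = 34.2, 180×0.22 = 39.6, 180×0.32 = 57.6.
χ² = (43−48.6)²/48.6 + (31−34.2)²/34.2 + (42−39.6)²/39.6 + (64−57.6)²/57.6
   = 0.645 + 0.299 + 0.145 + 0.711
The largest term is for teal: 0.71.

teal, 0.71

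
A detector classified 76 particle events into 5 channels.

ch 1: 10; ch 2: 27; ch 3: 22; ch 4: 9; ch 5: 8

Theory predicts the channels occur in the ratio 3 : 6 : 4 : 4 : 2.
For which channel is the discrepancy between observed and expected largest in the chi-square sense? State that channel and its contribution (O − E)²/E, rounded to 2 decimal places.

Ratio total = 19. Expected counts: 76×3/19 = 12, 76×6/19 = 24, 76×4/19 = 16, 76×4/19 = 16, 76×2/19 = 8.
ch 1: (10 − 12)²/12 = 4/12 = 0.333
ch 2: (27 − 24)²/24 = 9/24 = 0.375
ch 3: (22 − 16)²/16 = 36/16 = 2.250
ch 4: (9 − 16)²/16 = 49/16 = 3.063
ch 5: (8 − 8)²/8 = 0/8 = 0.000
The largest term is for ch 4: 3.06.

ch 4, 3.06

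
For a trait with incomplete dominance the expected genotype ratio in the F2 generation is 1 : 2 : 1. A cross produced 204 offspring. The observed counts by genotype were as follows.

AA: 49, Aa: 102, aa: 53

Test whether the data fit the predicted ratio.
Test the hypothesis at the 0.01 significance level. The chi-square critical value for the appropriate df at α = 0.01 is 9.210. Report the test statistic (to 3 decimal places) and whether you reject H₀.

0.157; do not reject

Ratio total = 4. Expected counts: 204×1/4 = 51, 204×2/4 = 102, 204×1/4 = 51.
AA: (49 − 51)²/51 = 4/51 = 0.0784
Aa: (102 − 102)²/102 = 0/102 = 0.0000
aa: (53 − 51)²/51 = 4/51 = 0.0784
Sum = 0.157
df = 2. Since 0.157 < 9.210, we do not reject H₀.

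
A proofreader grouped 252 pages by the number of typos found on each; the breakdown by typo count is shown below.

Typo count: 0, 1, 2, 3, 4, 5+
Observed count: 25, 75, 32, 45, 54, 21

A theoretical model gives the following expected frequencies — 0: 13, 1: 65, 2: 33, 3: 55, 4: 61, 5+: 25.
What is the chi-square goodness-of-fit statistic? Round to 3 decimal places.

cat         O        E   (O−E)²/E
0          25       13    11.0769
1          75       65     1.5385
2          32       33     0.0303
3          45       55     1.8182
4          54       61     0.8033
5+         21       25     0.6400
Sum = 15.907

15.907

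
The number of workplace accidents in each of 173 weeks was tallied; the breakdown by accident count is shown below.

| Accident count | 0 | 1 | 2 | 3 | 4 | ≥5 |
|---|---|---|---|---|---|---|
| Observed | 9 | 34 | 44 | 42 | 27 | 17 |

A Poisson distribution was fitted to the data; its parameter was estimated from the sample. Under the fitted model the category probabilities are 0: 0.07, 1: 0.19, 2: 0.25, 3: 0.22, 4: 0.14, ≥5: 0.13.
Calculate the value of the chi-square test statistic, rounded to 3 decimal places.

Expected counts E_i = n·p_i: 173×0.07 = 12.11, 173×0.19 = 32.87, 173×0.25 = 43.25, 173×0.22 = 38.06, 173×0.14 = 24.22, 173×0.13 = 22.49.
0: (9 − 12.11)²/12.11 = 9.6721/12.11 = 0.7987
1: (34 − 32.87)²/32.87 = 1.2769/32.87 = 0.0388
2: (44 − 43.25)²/43.25 = 0.5625/43.25 = 0.0130
3: (42 − 38.06)²/38.06 = 15.5236/38.06 = 0.4079
4: (27 − 24.22)²/24.22 = 7.7284/24.22 = 0.3191
≥5: (17 − 22.49)²/22.49 = 30.1401/22.49 = 1.3402
Sum = 2.918

2.918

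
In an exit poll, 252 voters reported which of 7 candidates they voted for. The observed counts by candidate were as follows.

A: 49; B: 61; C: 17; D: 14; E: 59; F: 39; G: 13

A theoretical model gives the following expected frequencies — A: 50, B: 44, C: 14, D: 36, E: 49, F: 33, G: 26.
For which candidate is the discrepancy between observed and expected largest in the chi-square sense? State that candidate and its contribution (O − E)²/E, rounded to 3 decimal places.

D, 13.444

χ² = (49−50)²/50 + (61−44)²/44 + (17−14)²/14 + (14−36)²/36 + (59−49)²/49 + (39−33)²/33 + (13−26)²/26
   = 0.0200 + 6.5682 + 0.6429 + 13.4444 + 2.0408 + 1.0909 + 6.5000
The largest term is for D: 13.444.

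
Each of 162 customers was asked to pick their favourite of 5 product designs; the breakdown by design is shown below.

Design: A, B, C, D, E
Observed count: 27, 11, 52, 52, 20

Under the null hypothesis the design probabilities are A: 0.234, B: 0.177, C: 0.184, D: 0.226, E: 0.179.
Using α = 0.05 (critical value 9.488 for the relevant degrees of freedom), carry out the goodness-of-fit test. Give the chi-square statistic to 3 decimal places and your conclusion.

39.814; reject

Expected counts E_i = n·p_i: 162×0.234 = 37.908, 162×0.177 = 28.674, 162×0.184 = 29.808, 162×0.226 = 36.612, 162×0.179 = 28.998.
χ² = (27−37.908)²/37.908 + (11−28.674)²/28.674 + (52−29.808)²/29.808 + (52−36.612)²/36.612 + (20−28.998)²/28.998
   = 3.1388 + 10.8939 + 16.5219 + 6.4676 + 2.7921
Sum = 39.814
df = 4. Since 39.814 > 9.488, we reject H₀.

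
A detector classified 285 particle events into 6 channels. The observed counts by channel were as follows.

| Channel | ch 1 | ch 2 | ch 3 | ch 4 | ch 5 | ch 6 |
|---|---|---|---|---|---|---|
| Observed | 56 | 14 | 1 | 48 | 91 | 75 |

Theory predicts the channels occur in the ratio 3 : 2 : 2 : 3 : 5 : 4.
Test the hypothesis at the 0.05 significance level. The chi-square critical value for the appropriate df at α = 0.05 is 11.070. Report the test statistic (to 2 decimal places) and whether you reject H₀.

Ratio total = 19. Expected counts: 285×3/19 = 45, 285×2/19 = 30, 285×2/19 = 30, 285×3/19 = 45, 285×5/19 = 75, 285×4/19 = 60.
cat         O        E   (O−E)²/E
ch 1       56       45      2.689
ch 2       14       30      8.533
ch 3        1       30     28.033
ch 4       48       45      0.200
ch 5       91       75      3.413
ch 6       75       60      3.750
Sum = 46.62
df = 5. Since 46.62 > 11.070, we reject H₀.

46.62; reject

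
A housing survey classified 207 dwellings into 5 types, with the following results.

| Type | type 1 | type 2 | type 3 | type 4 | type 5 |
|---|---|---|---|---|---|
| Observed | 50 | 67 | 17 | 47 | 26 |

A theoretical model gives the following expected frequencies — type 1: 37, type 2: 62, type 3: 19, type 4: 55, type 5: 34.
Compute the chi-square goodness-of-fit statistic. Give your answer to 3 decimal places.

type 1: (50 − 37)²/37 = 169/37 = 4.5676
type 2: (67 − 62)²/62 = 25/62 = 0.4032
type 3: (17 − 19)²/19 = 4/19 = 0.2105
type 4: (47 − 55)²/55 = 64/55 = 1.1636
type 5: (26 − 34)²/34 = 64/34 = 1.8824
Sum = 8.227

8.227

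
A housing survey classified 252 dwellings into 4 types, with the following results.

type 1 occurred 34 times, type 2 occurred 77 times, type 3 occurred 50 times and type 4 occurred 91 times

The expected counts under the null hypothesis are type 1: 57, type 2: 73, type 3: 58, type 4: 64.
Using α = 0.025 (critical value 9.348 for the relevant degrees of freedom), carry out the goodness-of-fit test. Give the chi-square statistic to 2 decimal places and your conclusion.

χ² = (34−57)²/57 + (77−73)²/73 + (50−58)²/58 + (91−64)²/64
   = 9.281 + 0.219 + 1.103 + 11.391
Sum = 21.99
df = 3. Since 21.99 > 9.348, we reject H₀.

21.99; reject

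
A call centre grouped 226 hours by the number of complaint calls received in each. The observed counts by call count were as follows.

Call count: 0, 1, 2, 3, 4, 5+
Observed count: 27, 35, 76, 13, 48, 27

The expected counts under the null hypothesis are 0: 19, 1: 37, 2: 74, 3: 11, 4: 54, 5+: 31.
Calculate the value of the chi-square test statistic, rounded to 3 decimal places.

0: (27 − 19)²/19 = 64/19 = 3.3684
1: (35 − 37)²/37 = 4/37 = 0.1081
2: (76 − 74)²/74 = 4/74 = 0.0541
3: (13 − 11)²/11 = 4/11 = 0.3636
4: (48 − 54)²/54 = 36/54 = 0.6667
5+: (27 − 31)²/31 = 16/31 = 0.5161
Sum = 5.077

5.077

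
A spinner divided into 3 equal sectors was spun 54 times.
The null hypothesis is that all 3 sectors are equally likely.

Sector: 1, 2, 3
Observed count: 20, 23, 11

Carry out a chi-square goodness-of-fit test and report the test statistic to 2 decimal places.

4.33

Expected count for each of the 3 categories: 54/3 = 18.
cat         O        E   (O−E)²/E
1          20       18      0.222
2          23       18      1.389
3          11       18      2.722
Sum = 4.33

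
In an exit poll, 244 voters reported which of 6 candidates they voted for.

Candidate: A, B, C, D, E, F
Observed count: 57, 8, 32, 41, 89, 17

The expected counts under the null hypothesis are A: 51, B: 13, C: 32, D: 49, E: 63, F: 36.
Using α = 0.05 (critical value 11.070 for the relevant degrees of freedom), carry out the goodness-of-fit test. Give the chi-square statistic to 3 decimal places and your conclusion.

24.693; reject

A: (57 − 51)²/51 = 36/51 = 0.7059
B: (8 − 13)²/13 = 25/13 = 1.9231
C: (32 − 32)²/32 = 0/32 = 0.0000
D: (41 − 49)²/49 = 64/49 = 1.3061
E: (89 − 63)²/63 = 676/63 = 10.7302
F: (17 − 36)²/36 = 361/36 = 10.0278
Sum = 24.693
df = 5. Since 24.693 > 11.070, we reject H₀.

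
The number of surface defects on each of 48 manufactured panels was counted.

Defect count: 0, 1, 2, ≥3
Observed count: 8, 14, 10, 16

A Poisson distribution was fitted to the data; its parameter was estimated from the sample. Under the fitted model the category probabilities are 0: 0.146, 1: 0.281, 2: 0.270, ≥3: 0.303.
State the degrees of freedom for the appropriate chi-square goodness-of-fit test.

2

There are k = 4 categories and 1 parameter estimated from the data, so df = 4 − 1 − 1 = 2.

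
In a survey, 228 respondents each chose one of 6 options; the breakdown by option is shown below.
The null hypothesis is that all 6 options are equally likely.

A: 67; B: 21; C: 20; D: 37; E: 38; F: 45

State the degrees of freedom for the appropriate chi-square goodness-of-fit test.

There are k = 6 categories and no parameters were estimated from the data, so df = 6 − 1 = 5.

5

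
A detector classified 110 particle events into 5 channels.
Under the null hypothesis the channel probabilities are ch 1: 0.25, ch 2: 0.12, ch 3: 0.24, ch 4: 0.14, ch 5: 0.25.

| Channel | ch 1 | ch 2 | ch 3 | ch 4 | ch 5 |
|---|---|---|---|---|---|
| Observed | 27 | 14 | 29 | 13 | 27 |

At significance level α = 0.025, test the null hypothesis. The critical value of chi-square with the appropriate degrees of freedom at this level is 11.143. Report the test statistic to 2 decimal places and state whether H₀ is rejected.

Expected counts E_i = n·p_i: 110×0.25 = 27.5, 110×0.12 = 13.2, 110×0.24 = 26.4, 110×0.14 = 15.4, 110×0.25 = 27.5.
χ² = (27−27.5)²/27.5 + (14−13.2)²/13.2 + (29−26.4)²/26.4 + (13−15.4)²/15.4 + (27−27.5)²/27.5
   = 0.009 + 0.048 + 0.256 + 0.374 + 0.009
Sum = 0.70
df = 4. Since 0.70 < 11.143, we do not reject H₀.

0.70; do not reject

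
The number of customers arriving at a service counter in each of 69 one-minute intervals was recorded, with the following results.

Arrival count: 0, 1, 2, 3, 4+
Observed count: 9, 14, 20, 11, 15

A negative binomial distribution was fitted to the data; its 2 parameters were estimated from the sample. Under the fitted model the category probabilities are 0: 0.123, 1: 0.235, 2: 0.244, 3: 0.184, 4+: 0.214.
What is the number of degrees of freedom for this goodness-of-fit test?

2

There are k = 5 categories and 2 parameters estimated from the data, so df = 5 − 1 − 2 = 2.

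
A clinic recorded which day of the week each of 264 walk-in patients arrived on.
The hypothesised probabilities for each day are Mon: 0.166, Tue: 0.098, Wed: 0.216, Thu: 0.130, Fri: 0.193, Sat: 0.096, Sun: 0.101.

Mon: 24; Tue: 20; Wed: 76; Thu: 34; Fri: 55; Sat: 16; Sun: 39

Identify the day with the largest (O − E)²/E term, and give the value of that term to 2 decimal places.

Mon, 8.97

Expected counts E_i = n·p_i: 264×0.166 = 43.824, 264×0.098 = 25.872, 264×0.216 = 57.024, 264×0.130 = 34.32, 264×0.193 = 50.952, 264×0.096 = 25.344, 264×0.101 = 26.664.
χ² = (24−43.824)²/43.824 + (20−25.872)²/25.872 + (76−57.024)²/57.024 + (34−34.32)²/34.32 + (55−50.952)²/50.952 + (16−25.344)²/25.344 + (39−26.664)²/26.664
   = 8.967 + 1.333 + 6.315 + 0.003 + 0.322 + 3.445 + 5.707
The largest term is for Mon: 8.97.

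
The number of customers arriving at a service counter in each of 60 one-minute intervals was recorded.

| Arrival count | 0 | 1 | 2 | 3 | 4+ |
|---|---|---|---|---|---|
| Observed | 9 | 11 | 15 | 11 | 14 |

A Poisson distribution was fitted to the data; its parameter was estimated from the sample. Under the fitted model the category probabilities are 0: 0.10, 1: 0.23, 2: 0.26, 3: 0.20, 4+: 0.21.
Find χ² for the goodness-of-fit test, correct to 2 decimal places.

2.33

Expected counts E_i = n·p_i: 60×0.10 = 6, 60×0.23 = 13.8, 60×0.26 = 15.6, 60×0.20 = 12, 60×0.21 = 12.6.
χ² = (9−6)²/6 + (11−13.8)²/13.8 + (15−15.6)²/15.6 + (11−12)²/12 + (14−12.6)²/12.6
   = 1.500 + 0.568 + 0.023 + 0.083 + 0.156
Sum = 2.33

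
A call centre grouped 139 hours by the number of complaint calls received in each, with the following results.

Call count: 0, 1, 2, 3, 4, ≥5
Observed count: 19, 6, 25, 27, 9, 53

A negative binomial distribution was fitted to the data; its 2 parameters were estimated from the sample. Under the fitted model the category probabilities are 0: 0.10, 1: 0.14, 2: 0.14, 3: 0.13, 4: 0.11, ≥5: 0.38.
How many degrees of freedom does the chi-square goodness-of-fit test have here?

There are k = 6 categories and 2 parameters estimated from the data, so df = 6 − 1 − 2 = 3.

3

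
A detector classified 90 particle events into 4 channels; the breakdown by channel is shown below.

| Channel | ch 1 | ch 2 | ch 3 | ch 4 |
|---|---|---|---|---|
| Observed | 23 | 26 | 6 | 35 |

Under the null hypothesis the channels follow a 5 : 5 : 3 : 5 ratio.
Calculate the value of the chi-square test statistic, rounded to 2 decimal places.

9.60

Ratio total = 18. Expected counts: 90×5/18 = 25, 90×5/18 = 25, 90×3/18 = 15, 90×5/18 = 25.
χ² = (23−25)²/25 + (26−25)²/25 + (6−15)²/15 + (35−25)²/25
   = 0.160 + 0.040 + 5.400 + 4.000
Sum = 9.60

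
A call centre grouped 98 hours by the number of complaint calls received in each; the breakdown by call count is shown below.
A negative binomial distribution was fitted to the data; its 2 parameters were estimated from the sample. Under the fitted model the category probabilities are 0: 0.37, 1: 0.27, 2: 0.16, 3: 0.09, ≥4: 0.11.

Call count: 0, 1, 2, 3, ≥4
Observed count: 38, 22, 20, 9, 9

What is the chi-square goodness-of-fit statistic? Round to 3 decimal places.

2.323

Expected counts E_i = n·p_i: 98×0.37 = 36.26, 98×0.27 = 26.46, 98×0.16 = 15.68, 98×0.09 = 8.82, 98×0.11 = 10.78.
χ² = (38−36.26)²/36.26 + (22−26.46)²/26.46 + (20−15.68)²/15.68 + (9−8.82)²/8.82 + (9−10.78)²/10.78
   = 0.0835 + 0.7518 + 1.1902 + 0.0037 + 0.2939
Sum = 2.323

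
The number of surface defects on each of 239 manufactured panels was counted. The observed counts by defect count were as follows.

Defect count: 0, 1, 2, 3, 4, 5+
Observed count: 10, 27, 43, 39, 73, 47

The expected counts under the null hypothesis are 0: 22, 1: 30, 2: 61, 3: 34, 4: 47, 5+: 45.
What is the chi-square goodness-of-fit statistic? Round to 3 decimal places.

cat         O        E   (O−E)²/E
0          10       22     6.5455
1          27       30     0.3000
2          43       61     5.3115
3          39       34     0.7353
4          73       47    14.3830
5+         47       45     0.0889
Sum = 27.364

27.364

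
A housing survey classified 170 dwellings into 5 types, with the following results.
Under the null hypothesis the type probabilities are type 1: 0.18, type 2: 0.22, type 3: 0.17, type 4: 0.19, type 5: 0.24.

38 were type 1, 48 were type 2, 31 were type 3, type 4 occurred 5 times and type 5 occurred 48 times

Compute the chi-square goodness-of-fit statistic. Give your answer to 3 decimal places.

29.291

Expected counts E_i = n·p_i: 170×0.18 = 30.6, 170×0.22 = 37.4, 170×0.17 = 28.9, 170×0.19 = 32.3, 170×0.24 = 40.8.
χ² = (38−30.6)²/30.6 + (48−37.4)²/37.4 + (31−28.9)²/28.9 + (5−32.3)²/32.3 + (48−40.8)²/40.8
   = 1.7895 + 3.0043 + 0.1526 + 23.0740 + 1.2706
Sum = 29.291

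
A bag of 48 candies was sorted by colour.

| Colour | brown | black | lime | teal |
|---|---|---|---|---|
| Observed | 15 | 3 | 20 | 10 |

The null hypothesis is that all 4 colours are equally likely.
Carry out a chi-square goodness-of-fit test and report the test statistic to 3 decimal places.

13.167

Under H₀ each category has probability 1/4, so each expected count is 48/4 = 12.
brown: (15 − 12)²/12 = 9/12 = 0.7500
black: (3 − 12)²/12 = 81/12 = 6.7500
lime: (20 − 12)²/12 = 64/12 = 5.3333
teal: (10 − 12)²/12 = 4/12 = 0.3333
Sum = 13.167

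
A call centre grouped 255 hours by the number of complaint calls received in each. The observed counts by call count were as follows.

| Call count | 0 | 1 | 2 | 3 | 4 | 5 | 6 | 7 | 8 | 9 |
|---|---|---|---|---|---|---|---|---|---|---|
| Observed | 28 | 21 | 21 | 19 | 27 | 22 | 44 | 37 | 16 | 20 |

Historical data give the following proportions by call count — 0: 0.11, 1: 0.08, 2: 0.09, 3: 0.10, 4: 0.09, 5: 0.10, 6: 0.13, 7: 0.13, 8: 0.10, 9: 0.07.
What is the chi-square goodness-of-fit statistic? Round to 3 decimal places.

Expected counts E_i = n·p_i: 255×0.11 = 28.05, 255×0.08 = 20.4, 255×0.09 = 22.95, 255×0.10 = 25.5, 255×0.09 = 22.95, 255×0.10 = 25.5, 255×0.13 = 33.15, 255×0.13 = 33.15, 255×0.10 = 25.5, 255×0.07 = 17.85.
χ² = (28−28.05)²/28.05 + (21−20.4)²/20.4 + (21−22.95)²/22.95 + (19−25.5)²/25.5 + (27−22.95)²/22.95 + (22−25.5)²/25.5 + (44−33.15)²/33.15 + (37−33.15)²/33.15 + (16−25.5)²/25.5 + (20−17.85)²/17.85
   = 0.0001 + 0.0176 + 0.1657 + 1.6569 + 0.7147 + 0.4804 + 3.5512 + 0.4471 + 3.5392 + 0.2590
Sum = 10.832

10.832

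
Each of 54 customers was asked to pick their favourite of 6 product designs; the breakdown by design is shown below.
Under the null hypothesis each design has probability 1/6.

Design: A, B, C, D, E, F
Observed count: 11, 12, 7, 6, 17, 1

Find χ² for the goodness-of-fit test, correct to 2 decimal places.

17.11

Expected count for each of the 6 categories: 54/6 = 9.
cat         O        E   (O−E)²/E
A          11        9      0.444
B          12        9      1.000
C           7        9      0.444
D           6        9      1.000
E          17        9      7.111
F           1        9      7.111
Sum = 17.11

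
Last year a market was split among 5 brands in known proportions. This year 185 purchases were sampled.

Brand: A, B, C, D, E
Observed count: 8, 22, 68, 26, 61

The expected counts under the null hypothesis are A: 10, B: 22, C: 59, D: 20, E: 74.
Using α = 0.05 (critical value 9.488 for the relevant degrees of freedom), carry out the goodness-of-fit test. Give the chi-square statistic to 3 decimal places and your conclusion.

5.857; do not reject

cat         O        E   (O−E)²/E
A           8       10     0.4000
B          22       22     0.0000
C          68       59     1.3729
D          26       20     1.8000
E          61       74     2.2838
Sum = 5.857
df = 4. Since 5.857 < 9.488, we do not reject H₀.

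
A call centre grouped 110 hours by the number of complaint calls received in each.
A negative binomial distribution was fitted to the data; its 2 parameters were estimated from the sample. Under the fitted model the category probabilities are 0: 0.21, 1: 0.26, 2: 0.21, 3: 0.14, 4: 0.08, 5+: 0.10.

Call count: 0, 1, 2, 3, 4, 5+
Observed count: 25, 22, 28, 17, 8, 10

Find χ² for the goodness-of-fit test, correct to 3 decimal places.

3.049

Expected counts E_i = n·p_i: 110×0.21 = 23.1, 110×0.26 = 28.6, 110×0.21 = 23.1, 110×0.14 = 15.4, 110×0.08 = 8.8, 110×0.10 = 11.
χ² = (25−23.1)²/23.1 + (22−28.6)²/28.6 + (28−23.1)²/23.1 + (17−15.4)²/15.4 + (8−8.8)²/8.8 + (10−11)²/11
   = 0.1563 + 1.5231 + 1.0394 + 0.1662 + 0.0727 + 0.0909
Sum = 3.049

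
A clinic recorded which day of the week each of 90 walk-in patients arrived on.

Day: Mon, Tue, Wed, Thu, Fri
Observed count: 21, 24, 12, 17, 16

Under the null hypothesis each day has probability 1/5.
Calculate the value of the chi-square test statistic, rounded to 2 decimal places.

Under H₀ each category has probability 1/5, so each expected count is 90/5 = 18.
cat         O        E   (O−E)²/E
Mon        21       18      0.500
Tue        24       18      2.000
Wed        12       18      2.000
Thu        17       18      0.056
Fri        16       18      0.222
Sum = 4.78

4.78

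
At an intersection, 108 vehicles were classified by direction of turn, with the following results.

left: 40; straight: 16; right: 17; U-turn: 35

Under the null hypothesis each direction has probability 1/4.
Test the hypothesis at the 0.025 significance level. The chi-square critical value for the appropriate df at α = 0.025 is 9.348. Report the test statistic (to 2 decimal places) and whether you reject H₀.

Under H₀ each category has probability 1/4, so each expected count is 108/4 = 27.
cat           O        E   (O−E)²/E
left         40       27      6.259
straight     16       27      4.481
right        17       27      3.704
U-turn       35       27      2.370
Sum = 16.81
df = 3. Since 16.81 > 9.348, we reject H₀.

16.81; reject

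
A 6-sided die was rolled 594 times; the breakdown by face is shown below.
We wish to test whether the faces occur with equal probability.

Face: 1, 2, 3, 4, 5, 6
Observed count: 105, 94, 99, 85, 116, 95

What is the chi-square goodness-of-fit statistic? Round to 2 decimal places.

Under H₀ each category has probability 1/6, so each expected count is 594/6 = 99.
cat         O        E   (O−E)²/E
1         105       99      0.364
2          94       99      0.253
3          99       99      0.000
4          85       99      1.980
5         116       99      2.919
6          95       99      0.162
Sum = 5.68

5.68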